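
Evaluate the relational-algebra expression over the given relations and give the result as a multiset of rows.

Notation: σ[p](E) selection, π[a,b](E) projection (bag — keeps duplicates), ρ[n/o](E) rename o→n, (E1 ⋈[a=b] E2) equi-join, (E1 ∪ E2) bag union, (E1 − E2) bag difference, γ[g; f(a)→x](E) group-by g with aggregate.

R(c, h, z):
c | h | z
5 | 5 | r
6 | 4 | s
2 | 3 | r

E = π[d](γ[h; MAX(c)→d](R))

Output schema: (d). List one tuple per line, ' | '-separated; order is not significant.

Row counts bottom-up:
  R → 3
  γ[h; MAX(c)→d](R) → 3
  π[d](γ[h; MAX(c)→d](R)) → 3

== RESULT ==
d
2
5
6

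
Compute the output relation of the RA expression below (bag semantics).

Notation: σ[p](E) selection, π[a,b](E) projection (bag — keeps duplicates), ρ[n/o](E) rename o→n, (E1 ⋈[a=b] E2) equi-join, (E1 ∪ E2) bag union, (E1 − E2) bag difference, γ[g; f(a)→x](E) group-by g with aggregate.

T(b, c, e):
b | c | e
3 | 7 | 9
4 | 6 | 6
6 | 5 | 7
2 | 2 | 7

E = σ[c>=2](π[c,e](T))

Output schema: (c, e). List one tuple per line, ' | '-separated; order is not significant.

Per-node cardinality:
  T → 4
  π[c,e](T) → 4
  σ[c>=2](π[c,e](T)) → 4

== RESULT ==
c | e
2 | 7
5 | 7
6 | 6
7 | 9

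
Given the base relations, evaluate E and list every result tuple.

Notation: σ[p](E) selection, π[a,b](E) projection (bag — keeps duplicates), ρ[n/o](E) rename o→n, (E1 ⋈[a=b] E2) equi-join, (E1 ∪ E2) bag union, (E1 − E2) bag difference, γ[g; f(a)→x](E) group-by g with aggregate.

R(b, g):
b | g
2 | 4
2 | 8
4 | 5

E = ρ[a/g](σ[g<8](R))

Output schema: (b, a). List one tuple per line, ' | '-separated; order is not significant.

Per-node cardinality:
  R → 3
  σ[g<8](R) → 2
  ρ[a/g](σ[g<8](R)) → 2

== RESULT ==
b | a
2 | 4
4 | 5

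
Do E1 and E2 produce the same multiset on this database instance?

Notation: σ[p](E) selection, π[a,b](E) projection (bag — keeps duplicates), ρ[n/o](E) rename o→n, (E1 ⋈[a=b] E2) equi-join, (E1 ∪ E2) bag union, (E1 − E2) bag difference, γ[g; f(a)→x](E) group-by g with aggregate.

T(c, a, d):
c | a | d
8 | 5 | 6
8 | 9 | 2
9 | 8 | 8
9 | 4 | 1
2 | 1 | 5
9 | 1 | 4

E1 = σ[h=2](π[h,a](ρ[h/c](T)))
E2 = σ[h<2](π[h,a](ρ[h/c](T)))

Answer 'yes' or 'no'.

E1 subexpression sizes:
  T → 6
  ρ[h/c](T) → 6
  π[h,a](ρ[h/c](T)) → 6
  σ[h=2](π[h,a](ρ[h/c](T))) → 1
E2 subexpression sizes:
  T → 6
  ρ[h/c](T) → 6
  π[h,a](ρ[h/c](T)) → 6
  σ[h<2](π[h,a](ρ[h/c](T))) → 0

E1 result:
h | a
2 | 1
E2 result:
h | a
(0 rows)
Witness: (2, 1) appears 1× in E1 but 0× in E2.

no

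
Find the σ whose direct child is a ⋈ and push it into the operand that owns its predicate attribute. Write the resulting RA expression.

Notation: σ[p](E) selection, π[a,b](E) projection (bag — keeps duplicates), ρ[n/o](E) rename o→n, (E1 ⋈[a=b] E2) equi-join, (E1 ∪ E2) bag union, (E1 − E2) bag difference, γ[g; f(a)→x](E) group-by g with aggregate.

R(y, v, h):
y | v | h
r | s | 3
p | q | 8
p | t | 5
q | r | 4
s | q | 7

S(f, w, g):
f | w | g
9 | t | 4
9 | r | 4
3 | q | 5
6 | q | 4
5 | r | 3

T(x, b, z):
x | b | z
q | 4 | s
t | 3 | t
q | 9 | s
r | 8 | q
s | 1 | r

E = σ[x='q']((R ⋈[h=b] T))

σ filters on x, owned by the right side.
E' = (R ⋈[h=b] σ[x='q'](T))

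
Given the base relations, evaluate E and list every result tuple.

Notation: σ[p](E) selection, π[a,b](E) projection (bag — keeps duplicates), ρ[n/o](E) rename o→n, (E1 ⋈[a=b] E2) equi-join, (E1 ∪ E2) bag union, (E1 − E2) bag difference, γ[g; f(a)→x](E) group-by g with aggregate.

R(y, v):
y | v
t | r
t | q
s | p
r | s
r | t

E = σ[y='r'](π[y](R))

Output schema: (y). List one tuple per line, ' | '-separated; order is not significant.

Row counts bottom-up:
  R → 5
  π[y](R) → 5
  σ[y='r'](π[y](R)) → 2

== RESULT ==
y
r
r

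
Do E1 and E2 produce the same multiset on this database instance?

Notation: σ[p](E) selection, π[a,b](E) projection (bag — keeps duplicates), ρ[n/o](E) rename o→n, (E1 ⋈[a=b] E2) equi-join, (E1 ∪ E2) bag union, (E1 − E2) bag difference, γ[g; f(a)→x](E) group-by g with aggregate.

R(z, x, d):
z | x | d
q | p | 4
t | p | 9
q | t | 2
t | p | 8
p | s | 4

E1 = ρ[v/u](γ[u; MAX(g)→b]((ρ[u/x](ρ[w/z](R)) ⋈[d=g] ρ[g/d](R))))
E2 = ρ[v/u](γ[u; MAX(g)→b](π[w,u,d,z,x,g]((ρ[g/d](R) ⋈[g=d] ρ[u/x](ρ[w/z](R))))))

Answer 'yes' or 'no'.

E1 row counts bottom-up:
  R → 5
  ρ[w/z](R) → 5
  ρ[u/x](ρ[w/z](R)) → 5
  R → 5
  ρ[g/d](R) → 5
  (ρ[u/x](ρ[w/z](R)) ⋈[d=g] ρ[g/d](R)) → 7
  γ[u; MAX(g)→b]((ρ[u/x](ρ[w/z](R)) ⋈[d=g] ρ[g/d](R))) → 3
  ρ[v/u](γ[u; MAX(g)→b]((ρ[u/x](ρ[w/z](R)) ⋈[d=g] ρ[g/d](R)))) → 3
E2 row counts bottom-up:
  R → 5
  ρ[g/d](R) → 5
  R → 5
  ρ[w/z](R) → 5
  ρ[u/x](ρ[w/z](R)) → 5
  (ρ[g/d](R) ⋈[g=d] ρ[u/x](ρ[w/z](R))) → 7
  π[w,u,d,z,x,g]((ρ[g/d](R) ⋈[g=d] ρ[u/x](ρ[w/z](R)))) → 7
  γ[u; MAX(g)→b](π[w,u,d,z,x,g]((ρ[g/d](R) ⋈[g=d] ρ[u/x](ρ[w/z](R))))) → 3
  ρ[v/u](γ[u; MAX(g)→b](π[w,u,d,z,x,g]((ρ[g/d](R) ⋈[g=d] ρ[u/x](ρ[w/z](R)))))) → 3

E1 and E2 produce the same multiset:
v | b
p | 9
s | 4
t | 2

yes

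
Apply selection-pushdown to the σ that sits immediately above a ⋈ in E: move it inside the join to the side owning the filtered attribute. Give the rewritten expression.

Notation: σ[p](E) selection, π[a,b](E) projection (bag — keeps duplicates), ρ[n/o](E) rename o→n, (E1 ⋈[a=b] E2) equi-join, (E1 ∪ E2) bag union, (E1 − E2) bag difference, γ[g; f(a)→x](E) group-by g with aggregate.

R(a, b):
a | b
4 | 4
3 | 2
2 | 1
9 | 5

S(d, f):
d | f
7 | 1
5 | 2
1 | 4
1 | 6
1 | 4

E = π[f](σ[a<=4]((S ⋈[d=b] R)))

σ filters on a, owned by the right side.
E' = π[f]((S ⋈[d=b] σ[a<=4](R)))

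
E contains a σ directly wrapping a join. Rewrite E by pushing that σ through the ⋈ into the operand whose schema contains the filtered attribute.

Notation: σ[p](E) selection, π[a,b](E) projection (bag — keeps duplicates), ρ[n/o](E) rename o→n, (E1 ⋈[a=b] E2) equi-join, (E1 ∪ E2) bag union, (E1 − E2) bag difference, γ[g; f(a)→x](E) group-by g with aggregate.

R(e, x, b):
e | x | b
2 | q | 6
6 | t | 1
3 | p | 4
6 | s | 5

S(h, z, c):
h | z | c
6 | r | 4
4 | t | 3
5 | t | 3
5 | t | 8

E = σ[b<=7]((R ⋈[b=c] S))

σ filters on b, owned by the left side.
E' = (σ[b<=7](R) ⋈[b=c] S)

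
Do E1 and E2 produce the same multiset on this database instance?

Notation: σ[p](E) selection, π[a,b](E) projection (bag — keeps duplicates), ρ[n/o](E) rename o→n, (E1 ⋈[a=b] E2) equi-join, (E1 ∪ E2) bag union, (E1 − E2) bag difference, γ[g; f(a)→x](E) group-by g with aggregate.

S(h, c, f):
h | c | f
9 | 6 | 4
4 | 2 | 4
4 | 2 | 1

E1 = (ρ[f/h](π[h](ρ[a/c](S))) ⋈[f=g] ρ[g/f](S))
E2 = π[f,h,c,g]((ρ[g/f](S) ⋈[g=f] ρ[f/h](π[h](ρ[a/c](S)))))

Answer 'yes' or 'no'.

E1 subexpression sizes:
  S → 3
  ρ[a/c](S) → 3
  π[h](ρ[a/c](S)) → 3
  ρ[f/h](π[h](ρ[a/c](S))) → 3
  S → 3
  ρ[g/f](S) → 3
  (ρ[f/h](π[h](ρ[a/c](S))) ⋈[f=g] ρ[g/f](S)) → 4
E2 subexpression sizes:
  S → 3
  ρ[g/f](S) → 3
  S → 3
  ρ[a/c](S) → 3
  π[h](ρ[a/c](S)) → 3
  ρ[f/h](π[h](ρ[a/c](S))) → 3
  (ρ[g/f](S) ⋈[g=f] ρ[f/h](π[h](ρ[a/c](S)))) → 4
  π[f,h,c,g]((ρ[g/f](S) ⋈[g=f] ρ[f/h](π[h](ρ[a/c](S))))) → 4

E1 and E2 produce the same multiset:
f | h | c | g
4 | 4 | 2 | 4
4 | 4 | 2 | 4
4 | 9 | 6 | 4
4 | 9 | 6 | 4

yes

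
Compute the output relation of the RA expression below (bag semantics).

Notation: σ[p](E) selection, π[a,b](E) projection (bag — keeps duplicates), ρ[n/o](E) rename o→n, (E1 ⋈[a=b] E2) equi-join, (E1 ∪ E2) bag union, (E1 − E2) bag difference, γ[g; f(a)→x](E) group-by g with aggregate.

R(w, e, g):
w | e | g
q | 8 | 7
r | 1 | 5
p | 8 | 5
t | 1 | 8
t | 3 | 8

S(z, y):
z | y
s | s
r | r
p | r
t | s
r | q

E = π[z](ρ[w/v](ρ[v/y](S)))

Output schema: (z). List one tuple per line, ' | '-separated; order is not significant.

Subexpression sizes:
  S → 5
  ρ[v/y](S) → 5
  ρ[w/v](ρ[v/y](S)) → 5
  π[z](ρ[w/v](ρ[v/y](S))) → 5

== RESULT ==
z
p
r
r
s
t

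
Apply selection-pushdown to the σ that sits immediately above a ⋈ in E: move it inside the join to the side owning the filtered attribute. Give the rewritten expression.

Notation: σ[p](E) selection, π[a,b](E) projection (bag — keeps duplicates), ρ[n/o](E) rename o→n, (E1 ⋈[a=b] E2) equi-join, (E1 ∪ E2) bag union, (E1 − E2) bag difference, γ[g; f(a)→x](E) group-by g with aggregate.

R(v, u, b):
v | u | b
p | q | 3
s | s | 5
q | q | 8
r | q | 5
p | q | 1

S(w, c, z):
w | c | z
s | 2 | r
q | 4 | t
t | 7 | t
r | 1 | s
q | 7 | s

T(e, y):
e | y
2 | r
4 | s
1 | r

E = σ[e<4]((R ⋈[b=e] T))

σ filters on e, owned by the right side.
E' = (R ⋈[b=e] σ[e<4](T))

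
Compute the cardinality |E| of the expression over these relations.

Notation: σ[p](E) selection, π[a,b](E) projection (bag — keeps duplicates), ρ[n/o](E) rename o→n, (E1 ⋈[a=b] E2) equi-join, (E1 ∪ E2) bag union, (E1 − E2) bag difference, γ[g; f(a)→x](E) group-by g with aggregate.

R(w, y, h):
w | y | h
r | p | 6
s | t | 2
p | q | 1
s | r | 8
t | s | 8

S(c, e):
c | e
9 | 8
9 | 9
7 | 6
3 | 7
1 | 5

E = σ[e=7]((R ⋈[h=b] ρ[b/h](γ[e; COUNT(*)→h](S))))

Row counts bottom-up:
  R → 5
  S → 5
  γ[e; COUNT(*)→h](S) → 5
  ρ[b/h](γ[e; COUNT(*)→h](S)) → 5
  (R ⋈[h=b] ρ[b/h](γ[e; COUNT(*)→h](S))) → 5
  σ[e=7]((R ⋈[h=b] ρ[b/h](γ[e; COUNT(*)→h](S)))) → 1

|E| = 1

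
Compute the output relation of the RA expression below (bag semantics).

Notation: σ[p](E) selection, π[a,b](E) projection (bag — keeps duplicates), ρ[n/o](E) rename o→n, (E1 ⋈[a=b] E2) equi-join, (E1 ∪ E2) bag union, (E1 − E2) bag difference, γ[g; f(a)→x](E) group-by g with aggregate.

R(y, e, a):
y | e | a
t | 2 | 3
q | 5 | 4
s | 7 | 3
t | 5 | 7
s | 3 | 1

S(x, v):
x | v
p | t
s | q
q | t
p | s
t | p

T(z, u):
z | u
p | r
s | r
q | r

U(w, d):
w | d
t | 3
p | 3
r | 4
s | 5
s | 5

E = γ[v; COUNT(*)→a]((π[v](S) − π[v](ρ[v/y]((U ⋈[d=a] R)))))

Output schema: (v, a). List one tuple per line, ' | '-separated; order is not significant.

Subexpression sizes:
  S → 5
  π[v](S) → 5
  U → 5
  R → 5
  (U ⋈[d=a] R) → 5
  ρ[v/y]((U ⋈[d=a] R)) → 5
  π[v](ρ[v/y]((U ⋈[d=a] R))) → 5
  (π[v](S) − π[v](ρ[v/y]((U ⋈[d=a] R)))) → 1
  γ[v; COUNT(*)→a]((π[v](S) − π[v](ρ[v/y]((U ⋈[d=a] R))))) → 1

== RESULT ==
v | a
p | 1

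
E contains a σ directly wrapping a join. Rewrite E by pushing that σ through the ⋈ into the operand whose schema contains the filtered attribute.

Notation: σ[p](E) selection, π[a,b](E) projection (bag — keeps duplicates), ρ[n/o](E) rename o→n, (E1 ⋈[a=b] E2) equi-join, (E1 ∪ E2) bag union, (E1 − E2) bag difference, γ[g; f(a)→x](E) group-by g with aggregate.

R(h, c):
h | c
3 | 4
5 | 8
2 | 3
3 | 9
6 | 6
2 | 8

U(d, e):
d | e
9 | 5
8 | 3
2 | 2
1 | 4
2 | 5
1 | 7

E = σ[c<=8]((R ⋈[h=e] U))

σ filters on c, owned by the left side.
E' = (σ[c<=8](R) ⋈[h=e] U)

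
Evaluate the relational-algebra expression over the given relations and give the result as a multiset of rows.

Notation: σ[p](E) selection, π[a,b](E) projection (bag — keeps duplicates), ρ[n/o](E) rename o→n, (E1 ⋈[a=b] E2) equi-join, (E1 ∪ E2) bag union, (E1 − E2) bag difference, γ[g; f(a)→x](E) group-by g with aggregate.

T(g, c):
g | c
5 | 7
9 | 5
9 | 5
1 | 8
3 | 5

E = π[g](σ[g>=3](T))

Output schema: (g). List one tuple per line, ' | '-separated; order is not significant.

Stepwise |·|:
  T → 5
  σ[g>=3](T) → 4
  π[g](σ[g>=3](T)) → 4

== RESULT ==
g
3
5
9
9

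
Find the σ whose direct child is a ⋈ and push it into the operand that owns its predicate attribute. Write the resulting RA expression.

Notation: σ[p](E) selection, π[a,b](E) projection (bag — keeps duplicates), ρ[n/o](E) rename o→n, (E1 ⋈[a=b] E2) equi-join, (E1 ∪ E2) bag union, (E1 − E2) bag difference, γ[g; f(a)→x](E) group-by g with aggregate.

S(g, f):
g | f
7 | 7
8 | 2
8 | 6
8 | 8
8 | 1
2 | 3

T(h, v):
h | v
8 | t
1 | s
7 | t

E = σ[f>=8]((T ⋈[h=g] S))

σ filters on f, owned by the right side.
E' = (T ⋈[h=g] σ[f>=8](S))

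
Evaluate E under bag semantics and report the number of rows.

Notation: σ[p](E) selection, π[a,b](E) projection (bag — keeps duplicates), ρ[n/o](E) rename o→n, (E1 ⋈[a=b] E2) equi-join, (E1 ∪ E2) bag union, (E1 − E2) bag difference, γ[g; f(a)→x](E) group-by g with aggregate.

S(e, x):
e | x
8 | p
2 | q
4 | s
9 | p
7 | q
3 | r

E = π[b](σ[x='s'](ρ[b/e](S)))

Row counts bottom-up:
  S → 6
  ρ[b/e](S) → 6
  σ[x='s'](ρ[b/e](S)) → 1
  π[b](σ[x='s'](ρ[b/e](S))) → 1

|E| = 1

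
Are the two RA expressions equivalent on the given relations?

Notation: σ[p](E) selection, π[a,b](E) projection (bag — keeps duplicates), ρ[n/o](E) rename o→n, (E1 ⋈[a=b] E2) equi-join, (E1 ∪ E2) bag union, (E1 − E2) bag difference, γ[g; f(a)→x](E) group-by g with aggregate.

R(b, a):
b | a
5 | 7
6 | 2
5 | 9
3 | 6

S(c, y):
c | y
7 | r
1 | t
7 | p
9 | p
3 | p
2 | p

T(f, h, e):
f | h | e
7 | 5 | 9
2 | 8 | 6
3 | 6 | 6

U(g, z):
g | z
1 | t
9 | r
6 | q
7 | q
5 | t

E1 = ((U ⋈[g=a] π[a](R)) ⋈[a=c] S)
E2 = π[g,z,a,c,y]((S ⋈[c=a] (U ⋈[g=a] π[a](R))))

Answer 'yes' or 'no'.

E1 subexpression sizes:
  U → 5
  R → 4
  π[a](R) → 4
  (U ⋈[g=a] π[a](R)) → 3
  S → 6
  ((U ⋈[g=a] π[a](R)) ⋈[a=c] S) → 3
E2 subexpression sizes:
  S → 6
  U → 5
  R → 4
  π[a](R) → 4
  (U ⋈[g=a] π[a](R)) → 3
  (S ⋈[c=a] (U ⋈[g=a] π[a](R))) → 3
  π[g,z,a,c,y]((S ⋈[c=a] (U ⋈[g=a] π[a](R)))) → 3

E1 and E2 produce the same multiset:
g | z | a | c | y
7 | q | 7 | 7 | p
7 | q | 7 | 7 | r
9 | r | 9 | 9 | p

yes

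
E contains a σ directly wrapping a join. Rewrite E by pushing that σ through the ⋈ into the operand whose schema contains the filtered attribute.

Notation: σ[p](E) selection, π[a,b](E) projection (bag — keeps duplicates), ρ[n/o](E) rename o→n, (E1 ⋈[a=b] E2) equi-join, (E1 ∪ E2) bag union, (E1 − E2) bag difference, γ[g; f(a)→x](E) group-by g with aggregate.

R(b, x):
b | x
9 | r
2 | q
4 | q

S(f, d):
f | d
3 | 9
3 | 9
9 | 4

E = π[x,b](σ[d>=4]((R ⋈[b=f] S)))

σ filters on d, owned by the right side.
E' = π[x,b]((R ⋈[b=f] σ[d>=4](S)))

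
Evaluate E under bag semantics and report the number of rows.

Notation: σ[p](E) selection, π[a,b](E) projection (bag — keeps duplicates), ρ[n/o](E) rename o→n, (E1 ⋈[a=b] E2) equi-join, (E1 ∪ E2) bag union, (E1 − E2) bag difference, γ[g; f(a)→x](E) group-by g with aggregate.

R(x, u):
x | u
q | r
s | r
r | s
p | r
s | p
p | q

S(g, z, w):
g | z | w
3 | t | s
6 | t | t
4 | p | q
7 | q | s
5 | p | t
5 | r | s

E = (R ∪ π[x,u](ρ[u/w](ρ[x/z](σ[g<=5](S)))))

Row counts bottom-up:
  R → 6
  S → 6
  σ[g<=5](S) → 4
  ρ[x/z](σ[g<=5](S)) → 4
  ρ[u/w](ρ[x/z](σ[g<=5](S))) → 4
  π[x,u](ρ[u/w](ρ[x/z](σ[g<=5](S)))) → 4
  (R ∪ π[x,u](ρ[u/w](ρ[x/z](σ[g<=5](S))))) → 10

|E| = 10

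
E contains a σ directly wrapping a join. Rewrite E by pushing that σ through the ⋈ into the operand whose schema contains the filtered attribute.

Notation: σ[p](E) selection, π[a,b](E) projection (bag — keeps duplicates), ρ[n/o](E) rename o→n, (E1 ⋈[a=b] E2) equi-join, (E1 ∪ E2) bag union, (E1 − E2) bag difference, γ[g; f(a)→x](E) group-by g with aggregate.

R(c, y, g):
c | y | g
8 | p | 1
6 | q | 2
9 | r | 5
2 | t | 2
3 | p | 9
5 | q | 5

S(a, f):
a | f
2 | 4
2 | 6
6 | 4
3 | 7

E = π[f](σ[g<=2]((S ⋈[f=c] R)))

σ filters on g, owned by the right side.
E' = π[f]((S ⋈[f=c] σ[g<=2](R)))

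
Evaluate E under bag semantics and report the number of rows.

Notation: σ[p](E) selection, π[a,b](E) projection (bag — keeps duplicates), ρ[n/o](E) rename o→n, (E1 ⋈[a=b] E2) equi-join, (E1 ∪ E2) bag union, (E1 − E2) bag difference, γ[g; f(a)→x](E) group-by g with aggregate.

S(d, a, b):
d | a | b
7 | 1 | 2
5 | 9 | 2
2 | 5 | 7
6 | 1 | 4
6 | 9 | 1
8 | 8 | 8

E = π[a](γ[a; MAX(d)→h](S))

Stepwise |·|:
  S → 6
  γ[a; MAX(d)→h](S) → 4
  π[a](γ[a; MAX(d)→h](S)) → 4

|E| = 4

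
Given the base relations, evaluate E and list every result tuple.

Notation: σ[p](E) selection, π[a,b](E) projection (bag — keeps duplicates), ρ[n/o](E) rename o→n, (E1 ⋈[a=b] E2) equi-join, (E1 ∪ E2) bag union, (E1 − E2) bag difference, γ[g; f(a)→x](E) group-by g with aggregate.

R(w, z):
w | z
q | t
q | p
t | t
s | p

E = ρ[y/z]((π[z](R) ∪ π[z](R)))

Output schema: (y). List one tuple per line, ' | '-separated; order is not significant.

Per-node cardinality:
  R → 4
  π[z](R) → 4
  R → 4
  π[z](R) → 4
  (π[z](R) ∪ π[z](R)) → 8
  ρ[y/z]((π[z](R) ∪ π[z](R))) → 8

== RESULT ==
y
p
p
p
p
t
t
t
t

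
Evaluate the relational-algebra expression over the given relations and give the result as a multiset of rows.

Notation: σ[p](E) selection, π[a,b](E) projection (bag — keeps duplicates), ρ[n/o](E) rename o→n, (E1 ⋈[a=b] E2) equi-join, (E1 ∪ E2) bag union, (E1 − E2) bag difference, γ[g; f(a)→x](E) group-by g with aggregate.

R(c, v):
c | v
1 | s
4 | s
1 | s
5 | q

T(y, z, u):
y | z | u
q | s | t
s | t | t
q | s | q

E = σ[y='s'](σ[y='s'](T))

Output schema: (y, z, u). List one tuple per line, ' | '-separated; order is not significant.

Row counts bottom-up:
  T → 3
  σ[y='s'](T) → 1
  σ[y='s'](σ[y='s'](T)) → 1

== RESULT ==
y | z | u
s | t | t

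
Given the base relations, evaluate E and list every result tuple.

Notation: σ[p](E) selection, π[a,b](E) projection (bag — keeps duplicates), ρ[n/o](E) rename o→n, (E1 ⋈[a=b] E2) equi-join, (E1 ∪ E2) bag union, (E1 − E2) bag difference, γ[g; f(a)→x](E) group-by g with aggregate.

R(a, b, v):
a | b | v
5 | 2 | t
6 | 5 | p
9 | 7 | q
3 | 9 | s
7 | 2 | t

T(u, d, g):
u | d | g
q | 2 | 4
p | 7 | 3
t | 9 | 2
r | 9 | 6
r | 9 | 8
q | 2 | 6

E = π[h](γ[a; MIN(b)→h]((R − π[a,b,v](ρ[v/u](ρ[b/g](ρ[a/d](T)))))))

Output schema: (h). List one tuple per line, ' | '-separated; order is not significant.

Per-node cardinality:
  R → 5
  T → 6
  ρ[a/d](T) → 6
  ρ[b/g](ρ[a/d](T)) → 6
  ρ[v/u](ρ[b/g](ρ[a/d](T))) → 6
  π[a,b,v](ρ[v/u](ρ[b/g](ρ[a/d](T)))) → 6
  (R − π[a,b,v](ρ[v/u](ρ[b/g](ρ[a/d](T))))) → 5
  γ[a; MIN(b)→h]((R − π[a,b,v](ρ[v/u](ρ[b/g](ρ[a/d](T)))))) → 5
  π[h](γ[a; MIN(b)→h]((R − π[a,b,v](ρ[v/u](ρ[b/g](ρ[a/d](T))))))) → 5

== RESULT ==
h
2
2
5
7
9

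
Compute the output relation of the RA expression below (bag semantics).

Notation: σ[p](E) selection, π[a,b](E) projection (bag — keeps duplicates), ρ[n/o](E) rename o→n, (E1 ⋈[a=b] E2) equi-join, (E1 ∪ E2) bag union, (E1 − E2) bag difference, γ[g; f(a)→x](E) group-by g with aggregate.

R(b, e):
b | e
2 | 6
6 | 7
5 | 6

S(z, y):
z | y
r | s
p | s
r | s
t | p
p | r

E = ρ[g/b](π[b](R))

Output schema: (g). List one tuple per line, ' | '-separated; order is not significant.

Stepwise |·|:
  R → 3
  π[b](R) → 3
  ρ[g/b](π[b](R)) → 3

== RESULT ==
g
2
5
6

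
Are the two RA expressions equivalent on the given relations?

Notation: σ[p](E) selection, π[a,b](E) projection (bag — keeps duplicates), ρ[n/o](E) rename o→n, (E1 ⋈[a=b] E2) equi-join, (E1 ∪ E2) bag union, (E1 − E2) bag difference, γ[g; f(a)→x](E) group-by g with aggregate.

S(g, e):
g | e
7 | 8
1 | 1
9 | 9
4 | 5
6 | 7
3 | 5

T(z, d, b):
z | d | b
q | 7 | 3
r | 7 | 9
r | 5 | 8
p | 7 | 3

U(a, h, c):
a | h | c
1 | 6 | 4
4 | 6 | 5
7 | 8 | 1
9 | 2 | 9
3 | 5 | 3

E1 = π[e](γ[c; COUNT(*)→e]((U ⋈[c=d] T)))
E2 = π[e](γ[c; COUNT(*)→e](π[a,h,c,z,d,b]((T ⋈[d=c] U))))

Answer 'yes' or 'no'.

E1 per-node cardinality:
  U → 5
  T → 4
  (U ⋈[c=d] T) → 1
  γ[c; COUNT(*)→e]((U ⋈[c=d] T)) → 1
  π[e](γ[c; COUNT(*)→e]((U ⋈[c=d] T))) → 1
E2 per-node cardinality:
  T → 4
  U → 5
  (T ⋈[d=c] U) → 1
  π[a,h,c,z,d,b]((T ⋈[d=c] U)) → 1
  γ[c; COUNT(*)→e](π[a,h,c,z,d,b]((T ⋈[d=c] U))) → 1
  π[e](γ[c; COUNT(*)→e](π[a,h,c,z,d,b]((T ⋈[d=c] U)))) → 1

E1 and E2 produce the same multiset:
e
1

yes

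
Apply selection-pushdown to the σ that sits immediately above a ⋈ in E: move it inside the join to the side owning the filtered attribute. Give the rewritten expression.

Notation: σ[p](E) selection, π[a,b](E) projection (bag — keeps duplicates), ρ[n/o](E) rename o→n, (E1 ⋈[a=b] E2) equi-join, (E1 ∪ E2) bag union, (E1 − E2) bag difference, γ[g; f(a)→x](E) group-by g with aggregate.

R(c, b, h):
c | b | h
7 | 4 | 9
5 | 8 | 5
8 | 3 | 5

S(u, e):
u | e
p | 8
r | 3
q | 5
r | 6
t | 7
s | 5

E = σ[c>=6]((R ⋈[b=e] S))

σ filters on c, owned by the left side.
E' = (σ[c>=6](R) ⋈[b=e] S)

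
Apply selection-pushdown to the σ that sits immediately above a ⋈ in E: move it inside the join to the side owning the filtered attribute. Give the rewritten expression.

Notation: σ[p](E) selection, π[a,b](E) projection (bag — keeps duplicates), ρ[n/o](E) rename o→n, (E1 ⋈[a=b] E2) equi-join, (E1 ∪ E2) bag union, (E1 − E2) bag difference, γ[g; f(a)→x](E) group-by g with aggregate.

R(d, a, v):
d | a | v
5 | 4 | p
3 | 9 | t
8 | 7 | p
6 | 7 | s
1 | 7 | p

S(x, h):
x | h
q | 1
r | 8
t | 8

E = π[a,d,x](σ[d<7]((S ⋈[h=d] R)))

σ filters on d, owned by the right side.
E' = π[a,d,x]((S ⋈[h=d] σ[d<7](R)))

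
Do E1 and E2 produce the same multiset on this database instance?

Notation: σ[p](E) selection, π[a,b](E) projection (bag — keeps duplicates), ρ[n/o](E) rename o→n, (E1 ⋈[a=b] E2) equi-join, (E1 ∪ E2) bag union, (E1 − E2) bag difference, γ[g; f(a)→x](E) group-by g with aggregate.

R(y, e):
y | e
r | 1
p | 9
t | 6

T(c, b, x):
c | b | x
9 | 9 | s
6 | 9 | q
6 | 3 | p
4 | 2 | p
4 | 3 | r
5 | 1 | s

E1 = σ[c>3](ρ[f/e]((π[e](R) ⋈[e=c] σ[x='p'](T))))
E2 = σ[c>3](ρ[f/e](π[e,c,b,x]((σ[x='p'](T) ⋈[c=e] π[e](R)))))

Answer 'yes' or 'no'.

E1 stepwise |·|:
  R → 3
  π[e](R) → 3
  T → 6
  σ[x='p'](T) → 2
  (π[e](R) ⋈[e=c] σ[x='p'](T)) → 1
  ρ[f/e]((π[e](R) ⋈[e=c] σ[x='p'](T))) → 1
  σ[c>3](ρ[f/e]((π[e](R) ⋈[e=c] σ[x='p'](T)))) → 1
E2 stepwise |·|:
  T → 6
  σ[x='p'](T) → 2
  R → 3
  π[e](R) → 3
  (σ[x='p'](T) ⋈[c=e] π[e](R)) → 1
  π[e,c,b,x]((σ[x='p'](T) ⋈[c=e] π[e](R))) → 1
  ρ[f/e](π[e,c,b,x]((σ[x='p'](T) ⋈[c=e] π[e](R)))) → 1
  σ[c>3](ρ[f/e](π[e,c,b,x]((σ[x='p'](T) ⋈[c=e] π[e](R))))) → 1

E1 and E2 produce the same multiset:
f | c | b | x
6 | 6 | 3 | p

yes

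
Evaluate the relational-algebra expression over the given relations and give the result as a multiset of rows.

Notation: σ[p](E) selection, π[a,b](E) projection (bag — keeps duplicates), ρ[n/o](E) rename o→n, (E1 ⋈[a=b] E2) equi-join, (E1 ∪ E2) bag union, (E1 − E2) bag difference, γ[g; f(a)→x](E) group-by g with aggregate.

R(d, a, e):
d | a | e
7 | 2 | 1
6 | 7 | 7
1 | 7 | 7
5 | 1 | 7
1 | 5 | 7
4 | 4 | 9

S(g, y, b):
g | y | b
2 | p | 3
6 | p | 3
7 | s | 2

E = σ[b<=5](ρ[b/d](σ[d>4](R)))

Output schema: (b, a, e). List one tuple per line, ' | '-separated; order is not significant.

Per-node cardinality:
  R → 6
  σ[d>4](R) → 3
  ρ[b/d](σ[d>4](R)) → 3
  σ[b<=5](ρ[b/d](σ[d>4](R))) → 1

== RESULT ==
b | a | e
5 | 1 | 7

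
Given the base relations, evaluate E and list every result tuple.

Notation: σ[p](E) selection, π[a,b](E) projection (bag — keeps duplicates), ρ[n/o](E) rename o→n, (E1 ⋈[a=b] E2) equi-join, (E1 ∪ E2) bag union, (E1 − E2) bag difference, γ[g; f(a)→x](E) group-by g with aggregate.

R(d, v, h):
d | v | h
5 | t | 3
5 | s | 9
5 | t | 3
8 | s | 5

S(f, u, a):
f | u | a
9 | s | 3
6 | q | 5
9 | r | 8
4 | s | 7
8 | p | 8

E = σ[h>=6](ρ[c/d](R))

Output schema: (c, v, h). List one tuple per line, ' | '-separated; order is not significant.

Per-node cardinality:
  R → 4
  ρ[c/d](R) → 4
  σ[h>=6](ρ[c/d](R)) → 1

== RESULT ==
c | v | h
5 | s | 9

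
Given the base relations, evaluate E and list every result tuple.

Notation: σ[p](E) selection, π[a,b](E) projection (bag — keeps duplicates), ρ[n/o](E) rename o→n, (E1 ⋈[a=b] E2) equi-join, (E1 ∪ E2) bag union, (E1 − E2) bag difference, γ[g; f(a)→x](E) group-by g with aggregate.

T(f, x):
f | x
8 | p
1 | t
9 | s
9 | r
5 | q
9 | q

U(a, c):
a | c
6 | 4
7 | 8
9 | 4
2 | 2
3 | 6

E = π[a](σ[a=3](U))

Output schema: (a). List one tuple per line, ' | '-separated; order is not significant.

Subexpression sizes:
  U → 5
  σ[a=3](U) → 1
  π[a](σ[a=3](U)) → 1

== RESULT ==
a
3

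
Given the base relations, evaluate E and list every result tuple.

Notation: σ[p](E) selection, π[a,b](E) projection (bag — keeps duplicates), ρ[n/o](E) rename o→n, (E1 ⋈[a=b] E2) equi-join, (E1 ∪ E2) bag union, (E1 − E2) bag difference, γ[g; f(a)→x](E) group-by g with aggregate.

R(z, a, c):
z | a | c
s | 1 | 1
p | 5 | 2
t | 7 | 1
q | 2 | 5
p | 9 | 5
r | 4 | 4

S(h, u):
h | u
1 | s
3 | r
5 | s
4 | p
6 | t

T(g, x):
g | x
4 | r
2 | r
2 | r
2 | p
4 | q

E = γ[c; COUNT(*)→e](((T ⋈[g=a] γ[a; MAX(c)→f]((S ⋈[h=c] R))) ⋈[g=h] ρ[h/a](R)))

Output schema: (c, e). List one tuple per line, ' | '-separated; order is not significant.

Per-node cardinality:
  T → 5
  S → 5
  R → 6
  (S ⋈[h=c] R) → 5
  γ[a; MAX(c)→f]((S ⋈[h=c] R)) → 5
  (T ⋈[g=a] γ[a; MAX(c)→f]((S ⋈[h=c] R))) → 5
  R → 6
  ρ[h/a](R) → 6
  ((T ⋈[g=a] γ[a; MAX(c)→f]((S ⋈[h=c] R))) ⋈[g=h] ρ[h/a](R)) → 5
  γ[c; COUNT(*)→e](((T ⋈[g=a] γ[a; MAX(c)→f]((S ⋈[h=c] R))) ⋈[g=h] ρ[h/a](R))) → 2

== RESULT ==
c | e
4 | 2
5 | 3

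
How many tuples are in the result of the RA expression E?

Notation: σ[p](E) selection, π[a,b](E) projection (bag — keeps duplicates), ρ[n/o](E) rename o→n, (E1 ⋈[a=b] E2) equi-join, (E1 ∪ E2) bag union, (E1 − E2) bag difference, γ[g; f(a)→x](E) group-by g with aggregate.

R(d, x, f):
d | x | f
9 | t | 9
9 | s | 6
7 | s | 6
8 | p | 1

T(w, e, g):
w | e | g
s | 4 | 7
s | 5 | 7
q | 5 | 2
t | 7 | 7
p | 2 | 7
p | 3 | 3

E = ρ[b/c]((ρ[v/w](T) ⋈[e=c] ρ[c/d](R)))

Per-node cardinality:
  T → 6
  ρ[v/w](T) → 6
  R → 4
  ρ[c/d](R) → 4
  (ρ[v/w](T) ⋈[e=c] ρ[c/d](R)) → 1
  ρ[b/c]((ρ[v/w](T) ⋈[e=c] ρ[c/d](R))) → 1

|E| = 1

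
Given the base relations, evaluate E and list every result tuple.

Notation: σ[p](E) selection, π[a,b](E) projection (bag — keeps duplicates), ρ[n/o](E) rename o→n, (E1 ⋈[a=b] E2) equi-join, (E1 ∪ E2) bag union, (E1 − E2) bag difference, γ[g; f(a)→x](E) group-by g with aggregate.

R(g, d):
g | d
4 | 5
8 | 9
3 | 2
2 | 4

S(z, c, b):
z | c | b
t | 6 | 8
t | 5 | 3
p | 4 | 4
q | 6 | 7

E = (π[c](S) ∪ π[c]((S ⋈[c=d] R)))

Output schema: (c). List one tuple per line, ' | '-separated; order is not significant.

Row counts bottom-up:
  S → 4
  π[c](S) → 4
  S → 4
  R → 4
  (S ⋈[c=d] R) → 2
  π[c]((S ⋈[c=d] R)) → 2
  (π[c](S) ∪ π[c]((S ⋈[c=d] R))) → 6

== RESULT ==
c
4
4
5
5
6
6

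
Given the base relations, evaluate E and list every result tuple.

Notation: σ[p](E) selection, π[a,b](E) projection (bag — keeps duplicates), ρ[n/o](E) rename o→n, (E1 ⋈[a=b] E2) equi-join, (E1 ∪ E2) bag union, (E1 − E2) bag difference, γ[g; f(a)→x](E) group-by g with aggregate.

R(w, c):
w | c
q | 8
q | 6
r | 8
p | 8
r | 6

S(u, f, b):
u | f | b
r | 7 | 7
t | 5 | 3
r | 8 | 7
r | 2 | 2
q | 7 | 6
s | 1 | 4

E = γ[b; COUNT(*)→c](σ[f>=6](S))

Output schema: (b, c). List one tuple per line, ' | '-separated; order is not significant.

Row counts bottom-up:
  S → 6
  σ[f>=6](S) → 3
  γ[b; COUNT(*)→c](σ[f>=6](S)) → 2

== RESULT ==
b | c
6 | 1
7 | 2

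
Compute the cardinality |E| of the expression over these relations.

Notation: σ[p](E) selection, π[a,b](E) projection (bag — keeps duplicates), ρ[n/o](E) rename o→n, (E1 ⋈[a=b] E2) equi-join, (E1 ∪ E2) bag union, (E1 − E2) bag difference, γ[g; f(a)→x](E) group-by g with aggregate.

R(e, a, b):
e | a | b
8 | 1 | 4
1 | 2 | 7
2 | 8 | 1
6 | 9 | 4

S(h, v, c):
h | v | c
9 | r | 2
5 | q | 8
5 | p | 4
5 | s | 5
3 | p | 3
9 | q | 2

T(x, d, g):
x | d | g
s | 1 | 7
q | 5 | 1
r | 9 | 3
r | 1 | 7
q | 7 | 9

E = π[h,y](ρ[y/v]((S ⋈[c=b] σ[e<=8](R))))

Subexpression sizes:
  S → 6
  R → 4
  σ[e<=8](R) → 4
  (S ⋈[c=b] σ[e<=8](R)) → 2
  ρ[y/v]((S ⋈[c=b] σ[e<=8](R))) → 2
  π[h,y](ρ[y/v]((S ⋈[c=b] σ[e<=8](R)))) → 2

|E| = 2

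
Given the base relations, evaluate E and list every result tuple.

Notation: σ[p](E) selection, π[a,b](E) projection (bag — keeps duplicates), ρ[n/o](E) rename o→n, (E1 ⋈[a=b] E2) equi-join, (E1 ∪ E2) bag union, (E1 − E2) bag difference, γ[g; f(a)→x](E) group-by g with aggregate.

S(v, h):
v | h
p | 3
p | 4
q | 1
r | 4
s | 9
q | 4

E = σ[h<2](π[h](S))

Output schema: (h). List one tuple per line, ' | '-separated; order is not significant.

Per-node cardinality:
  S → 6
  π[h](S) → 6
  σ[h<2](π[h](S)) → 1

== RESULT ==
h
1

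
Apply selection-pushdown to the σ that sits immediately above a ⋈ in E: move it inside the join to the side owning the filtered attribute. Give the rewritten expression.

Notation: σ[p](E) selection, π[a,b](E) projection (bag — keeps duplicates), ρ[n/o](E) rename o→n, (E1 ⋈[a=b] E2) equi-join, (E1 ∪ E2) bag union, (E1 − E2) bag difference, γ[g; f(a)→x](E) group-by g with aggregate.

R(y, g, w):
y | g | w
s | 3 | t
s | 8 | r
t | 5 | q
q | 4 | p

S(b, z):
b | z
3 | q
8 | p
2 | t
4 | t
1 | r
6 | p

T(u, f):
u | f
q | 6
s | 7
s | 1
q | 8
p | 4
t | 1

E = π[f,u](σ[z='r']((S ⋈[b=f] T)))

σ filters on z, owned by the left side.
E' = π[f,u]((σ[z='r'](S) ⋈[b=f] T))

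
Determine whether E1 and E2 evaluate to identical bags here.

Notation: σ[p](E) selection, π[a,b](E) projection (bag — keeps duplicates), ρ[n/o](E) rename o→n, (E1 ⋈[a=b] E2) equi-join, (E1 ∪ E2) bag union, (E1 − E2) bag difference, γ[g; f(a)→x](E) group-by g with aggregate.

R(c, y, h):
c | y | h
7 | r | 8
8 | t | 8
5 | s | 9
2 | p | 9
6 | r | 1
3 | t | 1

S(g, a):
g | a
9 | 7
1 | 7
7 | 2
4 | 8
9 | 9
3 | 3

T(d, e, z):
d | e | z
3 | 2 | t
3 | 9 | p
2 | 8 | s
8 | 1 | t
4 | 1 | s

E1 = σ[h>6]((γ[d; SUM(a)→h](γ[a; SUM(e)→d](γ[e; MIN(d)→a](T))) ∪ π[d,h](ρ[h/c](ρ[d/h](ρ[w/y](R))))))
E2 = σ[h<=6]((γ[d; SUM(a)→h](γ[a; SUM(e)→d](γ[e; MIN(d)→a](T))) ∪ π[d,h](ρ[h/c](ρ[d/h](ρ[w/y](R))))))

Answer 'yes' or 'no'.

E1 stepwise |·|:
  T → 5
  γ[e; MIN(d)→a](T) → 4
  γ[a; SUM(e)→d](γ[e; MIN(d)→a](T)) → 3
  γ[d; SUM(a)→h](γ[a; SUM(e)→d](γ[e; MIN(d)→a](T))) → 3
  R → 6
  ρ[w/y](R) → 6
  ρ[d/h](ρ[w/y](R)) → 6
  ρ[h/c](ρ[d/h](ρ[w/y](R))) → 6
  π[d,h](ρ[h/c](ρ[d/h](ρ[w/y](R)))) → 6
  (γ[d; SUM(a)→h](γ[a; SUM(e)→d](γ[e; MIN(d)→a](T))) ∪ π[d,h](ρ[h/c](ρ[d/h](ρ[w/y](R))))) → 9
  σ[h>6]((γ[d; SUM(a)→h](γ[a; SUM(e)→d](γ[e; MIN(d)→a](T))) ∪ π[d,h](ρ[h/c](ρ[d/h](ρ[w/y](R)))))) → 2
E2 stepwise |·|:
  T → 5
  γ[e; MIN(d)→a](T) → 4
  γ[a; SUM(e)→d](γ[e; MIN(d)→a](T)) → 3
  γ[d; SUM(a)→h](γ[a; SUM(e)→d](γ[e; MIN(d)→a](T))) → 3
  R → 6
  ρ[w/y](R) → 6
  ρ[d/h](ρ[w/y](R)) → 6
  ρ[h/c](ρ[d/h](ρ[w/y](R))) → 6
  π[d,h](ρ[h/c](ρ[d/h](ρ[w/y](R)))) → 6
  (γ[d; SUM(a)→h](γ[a; SUM(e)→d](γ[e; MIN(d)→a](T))) ∪ π[d,h](ρ[h/c](ρ[d/h](ρ[w/y](R))))) → 9
  σ[h<=6]((γ[d; SUM(a)→h](γ[a; SUM(e)→d](γ[e; MIN(d)→a](T))) ∪ π[d,h](ρ[h/c](ρ[d/h](ρ[w/y](R)))))) → 7

E1 result:
d | h
8 | 7
8 | 8
E2 result:
d | h
1 | 3
1 | 4
1 | 6
8 | 2
9 | 2
9 | 5
11 | 3
Witness: (8, 8) appears 1× in E1 but 0× in E2.

no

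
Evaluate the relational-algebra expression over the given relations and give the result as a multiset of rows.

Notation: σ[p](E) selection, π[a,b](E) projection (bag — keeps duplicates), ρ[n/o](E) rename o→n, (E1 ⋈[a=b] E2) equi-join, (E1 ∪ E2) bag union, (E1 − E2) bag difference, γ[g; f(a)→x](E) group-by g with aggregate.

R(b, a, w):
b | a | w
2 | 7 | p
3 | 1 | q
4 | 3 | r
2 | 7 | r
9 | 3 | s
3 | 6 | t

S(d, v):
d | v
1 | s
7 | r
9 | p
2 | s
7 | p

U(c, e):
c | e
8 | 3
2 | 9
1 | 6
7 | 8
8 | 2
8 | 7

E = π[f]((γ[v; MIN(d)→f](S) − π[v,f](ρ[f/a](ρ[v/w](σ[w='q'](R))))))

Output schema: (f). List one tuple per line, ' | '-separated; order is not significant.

Stepwise |·|:
  S → 5
  γ[v; MIN(d)→f](S) → 3
  R → 6
  σ[w='q'](R) → 1
  ρ[v/w](σ[w='q'](R)) → 1
  ρ[f/a](ρ[v/w](σ[w='q'](R))) → 1
  π[v,f](ρ[f/a](ρ[v/w](σ[w='q'](R)))) → 1
  (γ[v; MIN(d)→f](S) − π[v,f](ρ[f/a](ρ[v/w](σ[w='q'](R))))) → 3
  π[f]((γ[v; MIN(d)→f](S) − π[v,f](ρ[f/a](ρ[v/w](σ[w='q'](R)))))) → 3

== RESULT ==
f
1
7
7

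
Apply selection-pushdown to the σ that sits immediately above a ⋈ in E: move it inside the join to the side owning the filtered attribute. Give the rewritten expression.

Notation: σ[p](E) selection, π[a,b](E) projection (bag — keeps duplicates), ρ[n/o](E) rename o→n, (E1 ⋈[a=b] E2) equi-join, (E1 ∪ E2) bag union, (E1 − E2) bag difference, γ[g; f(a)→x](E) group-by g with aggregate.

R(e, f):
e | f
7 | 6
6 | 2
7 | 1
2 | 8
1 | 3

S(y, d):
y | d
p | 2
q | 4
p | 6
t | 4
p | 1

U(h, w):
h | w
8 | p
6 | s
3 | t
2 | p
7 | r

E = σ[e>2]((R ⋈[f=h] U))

σ filters on e, owned by the left side.
E' = (σ[e>2](R) ⋈[f=h] U)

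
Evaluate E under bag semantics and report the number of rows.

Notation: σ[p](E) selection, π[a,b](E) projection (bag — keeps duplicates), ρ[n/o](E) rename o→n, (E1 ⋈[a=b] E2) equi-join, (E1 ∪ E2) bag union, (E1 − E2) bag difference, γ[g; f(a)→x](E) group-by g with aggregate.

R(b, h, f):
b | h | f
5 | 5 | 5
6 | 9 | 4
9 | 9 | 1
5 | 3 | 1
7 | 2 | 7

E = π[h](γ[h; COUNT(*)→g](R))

Stepwise |·|:
  R → 5
  γ[h; COUNT(*)→g](R) → 4
  π[h](γ[h; COUNT(*)→g](R)) → 4

|E| = 4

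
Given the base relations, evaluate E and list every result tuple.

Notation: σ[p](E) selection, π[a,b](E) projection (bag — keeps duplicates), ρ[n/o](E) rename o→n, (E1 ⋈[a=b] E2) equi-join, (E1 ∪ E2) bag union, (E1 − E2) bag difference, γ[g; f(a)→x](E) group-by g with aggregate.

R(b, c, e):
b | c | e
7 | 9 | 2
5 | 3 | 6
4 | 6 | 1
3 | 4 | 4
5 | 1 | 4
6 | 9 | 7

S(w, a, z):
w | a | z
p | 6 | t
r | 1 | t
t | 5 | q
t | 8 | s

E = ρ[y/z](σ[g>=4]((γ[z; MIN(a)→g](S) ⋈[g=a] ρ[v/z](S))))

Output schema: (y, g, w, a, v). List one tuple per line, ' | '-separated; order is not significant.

Row counts bottom-up:
  S → 4
  γ[z; MIN(a)→g](S) → 3
  S → 4
  ρ[v/z](S) → 4
  (γ[z; MIN(a)→g](S) ⋈[g=a] ρ[v/z](S)) → 3
  σ[g>=4]((γ[z; MIN(a)→g](S) ⋈[g=a] ρ[v/z](S))) → 2
  ρ[y/z](σ[g>=4]((γ[z; MIN(a)→g](S) ⋈[g=a] ρ[v/z](S)))) → 2

== RESULT ==
y | g | w | a | v
q | 5 | t | 5 | q
s | 8 | t | 8 | s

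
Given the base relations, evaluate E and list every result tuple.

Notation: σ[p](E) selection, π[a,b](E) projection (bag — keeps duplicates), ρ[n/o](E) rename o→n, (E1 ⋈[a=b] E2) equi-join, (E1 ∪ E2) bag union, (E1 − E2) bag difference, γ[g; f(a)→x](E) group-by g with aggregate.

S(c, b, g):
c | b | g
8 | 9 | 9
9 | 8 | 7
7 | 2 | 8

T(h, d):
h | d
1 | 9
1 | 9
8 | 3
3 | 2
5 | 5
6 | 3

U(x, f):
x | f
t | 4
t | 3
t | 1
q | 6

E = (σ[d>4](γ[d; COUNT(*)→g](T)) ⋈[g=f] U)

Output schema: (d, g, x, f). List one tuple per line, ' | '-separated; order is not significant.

Stepwise |·|:
  T → 6
  γ[d; COUNT(*)→g](T) → 4
  σ[d>4](γ[d; COUNT(*)→g](T)) → 2
  U → 4
  (σ[d>4](γ[d; COUNT(*)→g](T)) ⋈[g=f] U) → 1

== RESULT ==
d | g | x | f
5 | 1 | t | 1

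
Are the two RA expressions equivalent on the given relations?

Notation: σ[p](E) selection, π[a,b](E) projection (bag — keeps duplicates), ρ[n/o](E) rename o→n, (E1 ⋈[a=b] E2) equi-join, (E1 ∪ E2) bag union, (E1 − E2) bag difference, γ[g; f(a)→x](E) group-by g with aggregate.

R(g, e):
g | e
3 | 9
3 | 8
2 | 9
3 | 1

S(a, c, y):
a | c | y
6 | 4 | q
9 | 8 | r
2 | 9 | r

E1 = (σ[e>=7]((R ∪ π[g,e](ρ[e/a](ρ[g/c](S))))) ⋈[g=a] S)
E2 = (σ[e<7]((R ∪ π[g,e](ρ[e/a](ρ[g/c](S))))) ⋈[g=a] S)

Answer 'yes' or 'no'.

E1 per-node cardinality:
  R → 4
  S → 3
  ρ[g/c](S) → 3
  ρ[e/a](ρ[g/c](S)) → 3
  π[g,e](ρ[e/a](ρ[g/c](S))) → 3
  (R ∪ π[g,e](ρ[e/a](ρ[g/c](S)))) → 7
  σ[e>=7]((R ∪ π[g,e](ρ[e/a](ρ[g/c](S))))) → 4
  S → 3
  (σ[e>=7]((R ∪ π[g,e](ρ[e/a](ρ[g/c](S))))) ⋈[g=a] S) → 1
E2 per-node cardinality:
  R → 4
  S → 3
  ρ[g/c](S) → 3
  ρ[e/a](ρ[g/c](S)) → 3
  π[g,e](ρ[e/a](ρ[g/c](S))) → 3
  (R ∪ π[g,e](ρ[e/a](ρ[g/c](S)))) → 7
  σ[e<7]((R ∪ π[g,e](ρ[e/a](ρ[g/c](S))))) → 3
  S → 3
  (σ[e<7]((R ∪ π[g,e](ρ[e/a](ρ[g/c](S))))) ⋈[g=a] S) → 1

E1 result:
g | e | a | c | y
2 | 9 | 2 | 9 | r
E2 result:
g | e | a | c | y
9 | 2 | 9 | 8 | r
Witness: (2, 9, 2, 9, 'r') appears 1× in E1 but 0× in E2.

no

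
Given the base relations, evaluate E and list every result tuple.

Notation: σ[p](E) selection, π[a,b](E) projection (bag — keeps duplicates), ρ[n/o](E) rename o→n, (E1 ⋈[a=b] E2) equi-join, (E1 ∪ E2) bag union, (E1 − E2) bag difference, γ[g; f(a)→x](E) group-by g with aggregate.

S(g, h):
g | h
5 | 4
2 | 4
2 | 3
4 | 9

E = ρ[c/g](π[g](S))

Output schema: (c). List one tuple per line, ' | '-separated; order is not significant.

Row counts bottom-up:
  S → 4
  π[g](S) → 4
  ρ[c/g](π[g](S)) → 4

== RESULT ==
c
2
2
4
5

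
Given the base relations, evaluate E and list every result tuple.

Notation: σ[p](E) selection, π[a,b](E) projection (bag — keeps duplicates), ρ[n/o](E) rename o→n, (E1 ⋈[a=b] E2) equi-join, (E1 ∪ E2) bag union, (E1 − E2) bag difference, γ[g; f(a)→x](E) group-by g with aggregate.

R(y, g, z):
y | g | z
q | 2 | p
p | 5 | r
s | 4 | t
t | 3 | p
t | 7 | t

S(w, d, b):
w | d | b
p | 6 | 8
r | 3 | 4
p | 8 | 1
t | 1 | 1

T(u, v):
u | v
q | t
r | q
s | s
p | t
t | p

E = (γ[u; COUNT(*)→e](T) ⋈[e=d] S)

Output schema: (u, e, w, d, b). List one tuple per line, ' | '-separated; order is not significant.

Stepwise |·|:
  T → 5
  γ[u; COUNT(*)→e](T) → 5
  S → 4
  (γ[u; COUNT(*)→e](T) ⋈[e=d] S) → 5

== RESULT ==
u | e | w | d | b
p | 1 | t | 1 | 1
q | 1 | t | 1 | 1
r | 1 | t | 1 | 1
s | 1 | t | 1 | 1
t | 1 | t | 1 | 1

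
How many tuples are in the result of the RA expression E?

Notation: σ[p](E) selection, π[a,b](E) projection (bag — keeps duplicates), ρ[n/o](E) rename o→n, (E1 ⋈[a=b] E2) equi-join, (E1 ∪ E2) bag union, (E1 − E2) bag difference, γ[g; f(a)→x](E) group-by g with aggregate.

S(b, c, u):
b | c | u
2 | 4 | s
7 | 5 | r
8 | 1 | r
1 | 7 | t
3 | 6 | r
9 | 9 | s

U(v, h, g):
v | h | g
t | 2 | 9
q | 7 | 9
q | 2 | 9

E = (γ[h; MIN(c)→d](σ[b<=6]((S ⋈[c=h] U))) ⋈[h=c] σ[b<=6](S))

Row counts bottom-up:
  S → 6
  U → 3
  (S ⋈[c=h] U) → 1
  σ[b<=6]((S ⋈[c=h] U)) → 1
  γ[h; MIN(c)→d](σ[b<=6]((S ⋈[c=h] U))) → 1
  S → 6
  σ[b<=6](S) → 3
  (γ[h; MIN(c)→d](σ[b<=6]((S ⋈[c=h] U))) ⋈[h=c] σ[b<=6](S)) → 1

|E| = 1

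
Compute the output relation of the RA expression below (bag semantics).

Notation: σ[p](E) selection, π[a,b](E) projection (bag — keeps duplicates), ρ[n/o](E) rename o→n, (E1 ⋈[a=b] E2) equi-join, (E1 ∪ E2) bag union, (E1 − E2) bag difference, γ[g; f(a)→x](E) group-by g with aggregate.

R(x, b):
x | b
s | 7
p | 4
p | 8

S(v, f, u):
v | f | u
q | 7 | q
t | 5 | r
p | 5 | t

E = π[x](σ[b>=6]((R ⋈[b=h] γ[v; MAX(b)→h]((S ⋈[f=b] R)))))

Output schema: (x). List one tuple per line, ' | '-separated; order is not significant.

Subexpression sizes:
  R → 3
  S → 3
  R → 3
  (S ⋈[f=b] R) → 1
  γ[v; MAX(b)→h]((S ⋈[f=b] R)) → 1
  (R ⋈[b=h] γ[v; MAX(b)→h]((S ⋈[f=b] R))) → 1
  σ[b>=6]((R ⋈[b=h] γ[v; MAX(b)→h]((S ⋈[f=b] R)))) → 1
  π[x](σ[b>=6]((R ⋈[b=h] γ[v; MAX(b)→h]((S ⋈[f=b] R))))) → 1

== RESULT ==
x
s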